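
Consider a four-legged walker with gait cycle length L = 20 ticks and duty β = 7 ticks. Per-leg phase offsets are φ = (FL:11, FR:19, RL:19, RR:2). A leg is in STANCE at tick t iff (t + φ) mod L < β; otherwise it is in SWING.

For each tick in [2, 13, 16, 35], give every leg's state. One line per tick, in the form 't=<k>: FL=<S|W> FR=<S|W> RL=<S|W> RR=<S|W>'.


t=2: FL=W FR=S RL=S RR=S
t=13: FL=S FR=W RL=W RR=W
t=16: FL=W FR=W RL=W RR=W
t=35: FL=S FR=W RL=W RR=W

t=2: phase=(13,1,1,4) vs β=7 → FL=W FR=S RL=S RR=S
t=13: phase=(4,12,12,15) vs β=7 → FL=S FR=W RL=W RR=W
t=16: phase=(7,15,15,18) vs β=7 → FL=W FR=W RL=W RR=W
t=35: phase=(6,14,14,17) vs β=7 → FL=S FR=W RL=W RR=W


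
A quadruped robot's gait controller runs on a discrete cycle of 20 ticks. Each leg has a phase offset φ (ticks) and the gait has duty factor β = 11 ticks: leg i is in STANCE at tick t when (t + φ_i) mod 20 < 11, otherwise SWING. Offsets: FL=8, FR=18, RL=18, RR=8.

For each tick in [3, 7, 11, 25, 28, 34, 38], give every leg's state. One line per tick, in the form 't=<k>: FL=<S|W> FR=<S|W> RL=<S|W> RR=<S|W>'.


t=3: phase=(11,1,1,11) vs β=11 → FL=W FR=S RL=S RR=W
t=7: phase=(15,5,5,15) vs β=11 → FL=W FR=S RL=S RR=W
t=11: phase=(19,9,9,19) vs β=11 → FL=W FR=S RL=S RR=W
t=25: phase=(13,3,3,13) vs β=11 → FL=W FR=S RL=S RR=W
t=28: phase=(16,6,6,16) vs β=11 → FL=W FR=S RL=S RR=W
t=34: phase=(2,12,12,2) vs β=11 → FL=S FR=W RL=W RR=S
t=38: phase=(6,16,16,6) vs β=11 → FL=S FR=W RL=W RR=S

t=3: FL=W FR=S RL=S RR=W
t=7: FL=W FR=S RL=S RR=W
t=11: FL=W FR=S RL=S RR=W
t=25: FL=W FR=S RL=S RR=W
t=28: FL=W FR=S RL=S RR=W
t=34: FL=S FR=W RL=W RR=S
t=38: FL=S FR=W RL=W RR=S


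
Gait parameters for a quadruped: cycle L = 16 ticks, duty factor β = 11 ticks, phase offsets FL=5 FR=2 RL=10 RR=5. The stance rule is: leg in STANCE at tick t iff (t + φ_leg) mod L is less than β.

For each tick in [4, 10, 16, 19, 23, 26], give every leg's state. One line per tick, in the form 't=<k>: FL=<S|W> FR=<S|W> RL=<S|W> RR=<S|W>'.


t=4: FL=S FR=S RL=W RR=S
t=10: FL=W FR=W RL=S RR=W
t=16: FL=S FR=S RL=S RR=S
t=19: FL=S FR=S RL=W RR=S
t=23: FL=W FR=S RL=S RR=W
t=26: FL=W FR=W RL=S RR=W

t=4: phase=(9,6,14,9) vs β=11 → FL=S FR=S RL=W RR=S
t=10: phase=(15,12,4,15) vs β=11 → FL=W FR=W RL=S RR=W
t=16: phase=(5,2,10,5) vs β=11 → FL=S FR=S RL=S RR=S
t=19: phase=(8,5,13,8) vs β=11 → FL=S FR=S RL=W RR=S
t=23: phase=(12,9,1,12) vs β=11 → FL=W FR=S RL=S RR=W
t=26: phase=(15,12,4,15) vs β=11 → FL=W FR=W RL=S RR=W


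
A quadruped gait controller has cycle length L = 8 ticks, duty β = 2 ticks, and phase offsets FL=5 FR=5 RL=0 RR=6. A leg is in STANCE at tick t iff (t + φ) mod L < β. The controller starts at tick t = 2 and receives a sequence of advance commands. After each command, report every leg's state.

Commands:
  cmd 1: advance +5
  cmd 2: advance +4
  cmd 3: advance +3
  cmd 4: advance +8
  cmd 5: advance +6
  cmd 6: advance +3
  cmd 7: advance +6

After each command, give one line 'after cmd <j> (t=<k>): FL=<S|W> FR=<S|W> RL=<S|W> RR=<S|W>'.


start t=2: FL=W FR=W RL=W RR=S
cmd 1: advance +5 → t=7, phase=(4,4,7,5) → FL=W FR=W RL=W RR=W
cmd 2: advance +4 → t=11, phase=(0,0,3,1) → FL=S FR=S RL=W RR=S
cmd 3: advance +3 → t=14, phase=(3,3,6,4) → FL=W FR=W RL=W RR=W
cmd 4: advance +8 → t=22, phase=(3,3,6,4) → FL=W FR=W RL=W RR=W
cmd 5: advance +6 → t=28, phase=(1,1,4,2) → FL=S FR=S RL=W RR=W
cmd 6: advance +3 → t=31, phase=(4,4,7,5) → FL=W FR=W RL=W RR=W
cmd 7: advance +6 → t=37, phase=(2,2,5,3) → FL=W FR=W RL=W RR=W

after cmd 1 (t=7): FL=W FR=W RL=W RR=W
after cmd 2 (t=11): FL=S FR=S RL=W RR=S
after cmd 3 (t=14): FL=W FR=W RL=W RR=W
after cmd 4 (t=22): FL=W FR=W RL=W RR=W
after cmd 5 (t=28): FL=S FR=S RL=W RR=W
after cmd 6 (t=31): FL=W FR=W RL=W RR=W
after cmd 7 (t=37): FL=W FR=W RL=W RR=W


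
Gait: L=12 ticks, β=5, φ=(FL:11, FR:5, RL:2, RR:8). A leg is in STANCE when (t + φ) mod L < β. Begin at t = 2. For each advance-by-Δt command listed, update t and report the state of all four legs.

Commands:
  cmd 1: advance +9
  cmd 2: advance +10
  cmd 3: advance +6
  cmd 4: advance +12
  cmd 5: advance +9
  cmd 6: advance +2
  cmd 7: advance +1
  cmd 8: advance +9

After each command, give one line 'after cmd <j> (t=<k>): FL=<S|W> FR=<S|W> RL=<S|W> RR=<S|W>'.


after cmd 1 (t=11): FL=W FR=S RL=S RR=W
after cmd 2 (t=21): FL=W FR=S RL=W RR=W
after cmd 3 (t=27): FL=S FR=W RL=W RR=W
after cmd 4 (t=39): FL=S FR=W RL=W RR=W
after cmd 5 (t=48): FL=W FR=W RL=S RR=W
after cmd 6 (t=50): FL=S FR=W RL=S RR=W
after cmd 7 (t=51): FL=S FR=W RL=W RR=W
after cmd 8 (t=60): FL=W FR=W RL=S RR=W

start t=2: FL=S FR=W RL=S RR=W
cmd 1: advance +9 → t=11, phase=(10,4,1,7) → FL=W FR=S RL=S RR=W
cmd 2: advance +10 → t=21, phase=(8,2,11,5) → FL=W FR=S RL=W RR=W
cmd 3: advance +6 → t=27, phase=(2,8,5,11) → FL=S FR=W RL=W RR=W
cmd 4: advance +12 → t=39, phase=(2,8,5,11) → FL=S FR=W RL=W RR=W
cmd 5: advance +9 → t=48, phase=(11,5,2,8) → FL=W FR=W RL=S RR=W
cmd 6: advance +2 → t=50, phase=(1,7,4,10) → FL=S FR=W RL=S RR=W
cmd 7: advance +1 → t=51, phase=(2,8,5,11) → FL=S FR=W RL=W RR=W
cmd 8: advance +9 → t=60, phase=(11,5,2,8) → FL=W FR=W RL=S RR=W


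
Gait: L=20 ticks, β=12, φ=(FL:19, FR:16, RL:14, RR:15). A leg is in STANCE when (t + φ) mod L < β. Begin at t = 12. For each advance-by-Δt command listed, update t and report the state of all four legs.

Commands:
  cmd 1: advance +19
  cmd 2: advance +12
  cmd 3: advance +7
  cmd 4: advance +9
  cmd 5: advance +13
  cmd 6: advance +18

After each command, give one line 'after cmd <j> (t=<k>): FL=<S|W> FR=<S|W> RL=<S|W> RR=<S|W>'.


after cmd 1 (t=31): FL=S FR=S RL=S RR=S
after cmd 2 (t=43): FL=S FR=W RL=W RR=W
after cmd 3 (t=50): FL=S FR=S RL=S RR=S
after cmd 4 (t=59): FL=W FR=W RL=W RR=W
after cmd 5 (t=72): FL=S FR=S RL=S RR=S
after cmd 6 (t=90): FL=S FR=S RL=S RR=S

start t=12: FL=S FR=S RL=S RR=S
cmd 1: advance +19 → t=31, phase=(10,7,5,6) → FL=S FR=S RL=S RR=S
cmd 2: advance +12 → t=43, phase=(2,19,17,18) → FL=S FR=W RL=W RR=W
cmd 3: advance +7 → t=50, phase=(9,6,4,5) → FL=S FR=S RL=S RR=S
cmd 4: advance +9 → t=59, phase=(18,15,13,14) → FL=W FR=W RL=W RR=W
cmd 5: advance +13 → t=72, phase=(11,8,6,7) → FL=S FR=S RL=S RR=S
cmd 6: advance +18 → t=90, phase=(9,6,4,5) → FL=S FR=S RL=S RR=S


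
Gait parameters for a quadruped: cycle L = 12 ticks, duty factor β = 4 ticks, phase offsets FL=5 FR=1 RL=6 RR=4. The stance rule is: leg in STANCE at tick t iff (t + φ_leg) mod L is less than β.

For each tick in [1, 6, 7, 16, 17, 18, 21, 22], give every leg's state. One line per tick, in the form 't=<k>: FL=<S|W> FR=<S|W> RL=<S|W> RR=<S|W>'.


t=1: FL=W FR=S RL=W RR=W
t=6: FL=W FR=W RL=S RR=W
t=7: FL=S FR=W RL=S RR=W
t=16: FL=W FR=W RL=W RR=W
t=17: FL=W FR=W RL=W RR=W
t=18: FL=W FR=W RL=S RR=W
t=21: FL=S FR=W RL=S RR=S
t=22: FL=S FR=W RL=W RR=S

t=1: phase=(6,2,7,5) vs β=4 → FL=W FR=S RL=W RR=W
t=6: phase=(11,7,0,10) vs β=4 → FL=W FR=W RL=S RR=W
t=7: phase=(0,8,1,11) vs β=4 → FL=S FR=W RL=S RR=W
t=16: phase=(9,5,10,8) vs β=4 → FL=W FR=W RL=W RR=W
t=17: phase=(10,6,11,9) vs β=4 → FL=W FR=W RL=W RR=W
t=18: phase=(11,7,0,10) vs β=4 → FL=W FR=W RL=S RR=W
t=21: phase=(2,10,3,1) vs β=4 → FL=S FR=W RL=S RR=S
t=22: phase=(3,11,4,2) vs β=4 → FL=S FR=W RL=W RR=S


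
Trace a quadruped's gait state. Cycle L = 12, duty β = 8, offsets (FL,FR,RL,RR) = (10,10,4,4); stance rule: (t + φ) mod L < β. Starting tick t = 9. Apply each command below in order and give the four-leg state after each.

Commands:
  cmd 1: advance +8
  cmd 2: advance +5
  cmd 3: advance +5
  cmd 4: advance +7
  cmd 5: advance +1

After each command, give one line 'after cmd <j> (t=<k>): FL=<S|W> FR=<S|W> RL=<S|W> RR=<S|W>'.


after cmd 1 (t=17): FL=S FR=S RL=W RR=W
after cmd 2 (t=22): FL=W FR=W RL=S RR=S
after cmd 3 (t=27): FL=S FR=S RL=S RR=S
after cmd 4 (t=34): FL=W FR=W RL=S RR=S
after cmd 5 (t=35): FL=W FR=W RL=S RR=S

start t=9: FL=S FR=S RL=S RR=S
cmd 1: advance +8 → t=17, phase=(3,3,9,9) → FL=S FR=S RL=W RR=W
cmd 2: advance +5 → t=22, phase=(8,8,2,2) → FL=W FR=W RL=S RR=S
cmd 3: advance +5 → t=27, phase=(1,1,7,7) → FL=S FR=S RL=S RR=S
cmd 4: advance +7 → t=34, phase=(8,8,2,2) → FL=W FR=W RL=S RR=S
cmd 5: advance +1 → t=35, phase=(9,9,3,3) → FL=W FR=W RL=S RR=S


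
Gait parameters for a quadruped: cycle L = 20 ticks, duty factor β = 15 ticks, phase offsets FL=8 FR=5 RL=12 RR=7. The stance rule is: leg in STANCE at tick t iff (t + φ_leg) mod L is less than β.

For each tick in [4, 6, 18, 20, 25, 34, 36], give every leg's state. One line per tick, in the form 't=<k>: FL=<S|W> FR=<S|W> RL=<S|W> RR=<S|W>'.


t=4: FL=S FR=S RL=W RR=S
t=6: FL=S FR=S RL=W RR=S
t=18: FL=S FR=S RL=S RR=S
t=20: FL=S FR=S RL=S RR=S
t=25: FL=S FR=S RL=W RR=S
t=34: FL=S FR=W RL=S RR=S
t=36: FL=S FR=S RL=S RR=S

t=4: phase=(12,9,16,11) vs β=15 → FL=S FR=S RL=W RR=S
t=6: phase=(14,11,18,13) vs β=15 → FL=S FR=S RL=W RR=S
t=18: phase=(6,3,10,5) vs β=15 → FL=S FR=S RL=S RR=S
t=20: phase=(8,5,12,7) vs β=15 → FL=S FR=S RL=S RR=S
t=25: phase=(13,10,17,12) vs β=15 → FL=S FR=S RL=W RR=S
t=34: phase=(2,19,6,1) vs β=15 → FL=S FR=W RL=S RR=S
t=36: phase=(4,1,8,3) vs β=15 → FL=S FR=S RL=S RR=S


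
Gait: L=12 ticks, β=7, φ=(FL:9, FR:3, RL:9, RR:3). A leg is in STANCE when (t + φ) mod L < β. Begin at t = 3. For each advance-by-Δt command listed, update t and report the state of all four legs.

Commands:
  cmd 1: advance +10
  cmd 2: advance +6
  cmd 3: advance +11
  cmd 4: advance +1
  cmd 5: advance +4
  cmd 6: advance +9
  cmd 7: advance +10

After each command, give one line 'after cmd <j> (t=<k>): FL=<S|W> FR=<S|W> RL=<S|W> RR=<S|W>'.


after cmd 1 (t=13): FL=W FR=S RL=W RR=S
after cmd 2 (t=19): FL=S FR=W RL=S RR=W
after cmd 3 (t=30): FL=S FR=W RL=S RR=W
after cmd 4 (t=31): FL=S FR=W RL=S RR=W
after cmd 5 (t=35): FL=W FR=S RL=W RR=S
after cmd 6 (t=44): FL=S FR=W RL=S RR=W
after cmd 7 (t=54): FL=S FR=W RL=S RR=W

start t=3: FL=S FR=S RL=S RR=S
cmd 1: advance +10 → t=13, phase=(10,4,10,4) → FL=W FR=S RL=W RR=S
cmd 2: advance +6 → t=19, phase=(4,10,4,10) → FL=S FR=W RL=S RR=W
cmd 3: advance +11 → t=30, phase=(3,9,3,9) → FL=S FR=W RL=S RR=W
cmd 4: advance +1 → t=31, phase=(4,10,4,10) → FL=S FR=W RL=S RR=W
cmd 5: advance +4 → t=35, phase=(8,2,8,2) → FL=W FR=S RL=W RR=S
cmd 6: advance +9 → t=44, phase=(5,11,5,11) → FL=S FR=W RL=S RR=W
cmd 7: advance +10 → t=54, phase=(3,9,3,9) → FL=S FR=W RL=S RR=W


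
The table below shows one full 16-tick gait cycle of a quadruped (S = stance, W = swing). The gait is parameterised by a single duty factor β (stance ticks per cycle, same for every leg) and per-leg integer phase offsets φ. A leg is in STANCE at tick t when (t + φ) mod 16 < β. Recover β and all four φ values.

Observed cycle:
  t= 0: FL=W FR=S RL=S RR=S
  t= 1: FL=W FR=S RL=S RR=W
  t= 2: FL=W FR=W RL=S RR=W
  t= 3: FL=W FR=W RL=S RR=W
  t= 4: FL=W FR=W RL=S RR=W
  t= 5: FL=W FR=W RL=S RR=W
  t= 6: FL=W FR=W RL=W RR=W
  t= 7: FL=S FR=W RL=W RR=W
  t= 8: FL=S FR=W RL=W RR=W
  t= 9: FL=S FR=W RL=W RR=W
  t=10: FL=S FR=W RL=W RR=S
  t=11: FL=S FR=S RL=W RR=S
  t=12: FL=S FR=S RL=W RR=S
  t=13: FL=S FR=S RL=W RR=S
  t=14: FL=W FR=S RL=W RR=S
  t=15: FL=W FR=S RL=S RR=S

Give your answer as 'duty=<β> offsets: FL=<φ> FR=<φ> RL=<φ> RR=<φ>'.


duty β = stance ticks per leg = 7
FL: stance ticks = 7; W→S at t=7 → φ=9
FR: stance ticks = 7; W→S at t=11 → φ=5
RL: stance ticks = 7; W→S at t=15 → φ=1
RR: stance ticks = 7; W→S at t=10 → φ=6

duty=7 offsets: FL=9 FR=5 RL=1 RR=6


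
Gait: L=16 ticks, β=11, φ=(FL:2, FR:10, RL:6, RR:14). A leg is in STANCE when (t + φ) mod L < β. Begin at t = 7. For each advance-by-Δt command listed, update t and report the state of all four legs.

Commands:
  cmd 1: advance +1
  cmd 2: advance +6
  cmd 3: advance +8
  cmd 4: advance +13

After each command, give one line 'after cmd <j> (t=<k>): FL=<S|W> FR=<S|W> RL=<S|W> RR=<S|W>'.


start t=7: FL=S FR=S RL=W RR=S
cmd 1: advance +1 → t=8, phase=(10,2,14,6) → FL=S FR=S RL=W RR=S
cmd 2: advance +6 → t=14, phase=(0,8,4,12) → FL=S FR=S RL=S RR=W
cmd 3: advance +8 → t=22, phase=(8,0,12,4) → FL=S FR=S RL=W RR=S
cmd 4: advance +13 → t=35, phase=(5,13,9,1) → FL=S FR=W RL=S RR=S

after cmd 1 (t=8): FL=S FR=S RL=W RR=S
after cmd 2 (t=14): FL=S FR=S RL=S RR=W
after cmd 3 (t=22): FL=S FR=S RL=W RR=S
after cmd 4 (t=35): FL=S FR=W RL=S RR=S


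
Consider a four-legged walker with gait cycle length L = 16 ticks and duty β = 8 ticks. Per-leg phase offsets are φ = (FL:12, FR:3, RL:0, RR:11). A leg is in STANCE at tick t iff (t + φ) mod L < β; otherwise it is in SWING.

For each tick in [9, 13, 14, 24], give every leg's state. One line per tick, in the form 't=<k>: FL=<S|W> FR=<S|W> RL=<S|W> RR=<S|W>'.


t=9: FL=S FR=W RL=W RR=S
t=13: FL=W FR=S RL=W RR=W
t=14: FL=W FR=S RL=W RR=W
t=24: FL=S FR=W RL=W RR=S

t=9: phase=(5,12,9,4) vs β=8 → FL=S FR=W RL=W RR=S
t=13: phase=(9,0,13,8) vs β=8 → FL=W FR=S RL=W RR=W
t=14: phase=(10,1,14,9) vs β=8 → FL=W FR=S RL=W RR=W
t=24: phase=(4,11,8,3) vs β=8 → FL=S FR=W RL=W RR=S


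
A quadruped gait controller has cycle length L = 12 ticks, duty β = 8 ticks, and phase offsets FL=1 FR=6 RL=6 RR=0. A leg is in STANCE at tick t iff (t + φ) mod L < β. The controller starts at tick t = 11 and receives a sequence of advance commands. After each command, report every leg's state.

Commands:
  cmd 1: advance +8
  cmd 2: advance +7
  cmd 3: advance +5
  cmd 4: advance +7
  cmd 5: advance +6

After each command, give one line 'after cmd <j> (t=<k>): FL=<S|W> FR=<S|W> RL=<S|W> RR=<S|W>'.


start t=11: FL=S FR=S RL=S RR=W
cmd 1: advance +8 → t=19, phase=(8,1,1,7) → FL=W FR=S RL=S RR=S
cmd 2: advance +7 → t=26, phase=(3,8,8,2) → FL=S FR=W RL=W RR=S
cmd 3: advance +5 → t=31, phase=(8,1,1,7) → FL=W FR=S RL=S RR=S
cmd 4: advance +7 → t=38, phase=(3,8,8,2) → FL=S FR=W RL=W RR=S
cmd 5: advance +6 → t=44, phase=(9,2,2,8) → FL=W FR=S RL=S RR=W

after cmd 1 (t=19): FL=W FR=S RL=S RR=S
after cmd 2 (t=26): FL=S FR=W RL=W RR=S
after cmd 3 (t=31): FL=W FR=S RL=S RR=S
after cmd 4 (t=38): FL=S FR=W RL=W RR=S
after cmd 5 (t=44): FL=W FR=S RL=S RR=W


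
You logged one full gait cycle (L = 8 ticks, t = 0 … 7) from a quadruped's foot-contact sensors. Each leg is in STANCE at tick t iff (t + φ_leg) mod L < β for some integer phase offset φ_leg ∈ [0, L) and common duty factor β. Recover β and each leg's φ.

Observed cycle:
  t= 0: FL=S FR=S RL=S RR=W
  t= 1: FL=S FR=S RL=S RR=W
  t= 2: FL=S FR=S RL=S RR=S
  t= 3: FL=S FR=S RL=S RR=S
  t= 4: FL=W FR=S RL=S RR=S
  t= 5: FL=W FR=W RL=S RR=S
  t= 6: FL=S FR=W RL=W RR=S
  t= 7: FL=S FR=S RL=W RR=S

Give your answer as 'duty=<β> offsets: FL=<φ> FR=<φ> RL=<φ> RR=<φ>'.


duty β = stance ticks per leg = 6
FL: stance ticks = 6; W→S at t=6 → φ=2
FR: stance ticks = 6; W→S at t=7 → φ=1
RL: stance ticks = 6; W→S at t=0 → φ=0
RR: stance ticks = 6; W→S at t=2 → φ=6

duty=6 offsets: FL=2 FR=1 RL=0 RR=6


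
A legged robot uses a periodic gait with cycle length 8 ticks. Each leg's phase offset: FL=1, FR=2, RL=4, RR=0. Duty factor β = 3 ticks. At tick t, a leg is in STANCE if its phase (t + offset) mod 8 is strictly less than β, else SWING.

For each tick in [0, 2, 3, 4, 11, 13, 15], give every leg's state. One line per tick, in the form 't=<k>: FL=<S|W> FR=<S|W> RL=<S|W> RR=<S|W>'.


t=0: FL=S FR=S RL=W RR=S
t=2: FL=W FR=W RL=W RR=S
t=3: FL=W FR=W RL=W RR=W
t=4: FL=W FR=W RL=S RR=W
t=11: FL=W FR=W RL=W RR=W
t=13: FL=W FR=W RL=S RR=W
t=15: FL=S FR=S RL=W RR=W

t=0: phase=(1,2,4,0) vs β=3 → FL=S FR=S RL=W RR=S
t=2: phase=(3,4,6,2) vs β=3 → FL=W FR=W RL=W RR=S
t=3: phase=(4,5,7,3) vs β=3 → FL=W FR=W RL=W RR=W
t=4: phase=(5,6,0,4) vs β=3 → FL=W FR=W RL=S RR=W
t=11: phase=(4,5,7,3) vs β=3 → FL=W FR=W RL=W RR=W
t=13: phase=(6,7,1,5) vs β=3 → FL=W FR=W RL=S RR=W
t=15: phase=(0,1,3,7) vs β=3 → FL=S FR=S RL=W RR=W


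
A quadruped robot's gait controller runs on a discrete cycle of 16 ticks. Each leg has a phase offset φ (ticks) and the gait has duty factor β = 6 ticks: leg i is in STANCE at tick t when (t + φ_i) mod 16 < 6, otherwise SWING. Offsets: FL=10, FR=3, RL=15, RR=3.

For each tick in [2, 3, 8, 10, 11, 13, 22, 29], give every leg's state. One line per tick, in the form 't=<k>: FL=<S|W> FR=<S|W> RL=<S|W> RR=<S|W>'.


t=2: phase=(12,5,1,5) vs β=6 → FL=W FR=S RL=S RR=S
t=3: phase=(13,6,2,6) vs β=6 → FL=W FR=W RL=S RR=W
t=8: phase=(2,11,7,11) vs β=6 → FL=S FR=W RL=W RR=W
t=10: phase=(4,13,9,13) vs β=6 → FL=S FR=W RL=W RR=W
t=11: phase=(5,14,10,14) vs β=6 → FL=S FR=W RL=W RR=W
t=13: phase=(7,0,12,0) vs β=6 → FL=W FR=S RL=W RR=S
t=22: phase=(0,9,5,9) vs β=6 → FL=S FR=W RL=S RR=W
t=29: phase=(7,0,12,0) vs β=6 → FL=W FR=S RL=W RR=S

t=2: FL=W FR=S RL=S RR=S
t=3: FL=W FR=W RL=S RR=W
t=8: FL=S FR=W RL=W RR=W
t=10: FL=S FR=W RL=W RR=W
t=11: FL=S FR=W RL=W RR=W
t=13: FL=W FR=S RL=W RR=S
t=22: FL=S FR=W RL=S RR=W
t=29: FL=W FR=S RL=W RR=S


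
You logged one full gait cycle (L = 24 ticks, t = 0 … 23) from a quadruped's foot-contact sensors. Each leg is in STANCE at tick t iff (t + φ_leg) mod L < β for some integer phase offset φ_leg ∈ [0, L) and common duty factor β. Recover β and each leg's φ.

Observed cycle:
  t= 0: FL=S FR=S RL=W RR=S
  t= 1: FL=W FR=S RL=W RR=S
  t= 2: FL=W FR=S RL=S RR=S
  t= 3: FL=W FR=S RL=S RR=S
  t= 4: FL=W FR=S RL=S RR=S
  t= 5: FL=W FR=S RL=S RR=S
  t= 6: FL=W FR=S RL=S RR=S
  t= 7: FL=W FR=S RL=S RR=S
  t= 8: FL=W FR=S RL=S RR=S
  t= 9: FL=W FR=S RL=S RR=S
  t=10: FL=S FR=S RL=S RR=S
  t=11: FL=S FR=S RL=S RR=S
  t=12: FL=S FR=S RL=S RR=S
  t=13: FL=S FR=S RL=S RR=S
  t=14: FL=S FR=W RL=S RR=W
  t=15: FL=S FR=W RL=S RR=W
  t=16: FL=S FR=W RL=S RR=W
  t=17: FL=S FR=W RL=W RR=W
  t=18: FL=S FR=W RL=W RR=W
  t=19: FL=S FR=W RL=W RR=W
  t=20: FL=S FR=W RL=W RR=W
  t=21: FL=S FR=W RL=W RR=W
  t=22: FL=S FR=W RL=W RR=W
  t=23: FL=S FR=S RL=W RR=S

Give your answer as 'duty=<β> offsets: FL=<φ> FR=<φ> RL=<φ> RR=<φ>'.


duty β = stance ticks per leg = 15
FL: stance ticks = 15; W→S at t=10 → φ=14
FR: stance ticks = 15; W→S at t=23 → φ=1
RL: stance ticks = 15; W→S at t=2 → φ=22
RR: stance ticks = 15; W→S at t=23 → φ=1

duty=15 offsets: FL=14 FR=1 RL=22 RR=1


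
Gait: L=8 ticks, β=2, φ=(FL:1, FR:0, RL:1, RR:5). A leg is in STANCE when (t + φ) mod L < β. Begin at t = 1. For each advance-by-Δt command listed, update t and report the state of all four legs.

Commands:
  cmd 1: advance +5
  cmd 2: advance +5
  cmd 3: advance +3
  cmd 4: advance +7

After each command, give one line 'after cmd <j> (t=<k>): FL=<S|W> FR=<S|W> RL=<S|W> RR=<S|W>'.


start t=1: FL=W FR=S RL=W RR=W
cmd 1: advance +5 → t=6, phase=(7,6,7,3) → FL=W FR=W RL=W RR=W
cmd 2: advance +5 → t=11, phase=(4,3,4,0) → FL=W FR=W RL=W RR=S
cmd 3: advance +3 → t=14, phase=(7,6,7,3) → FL=W FR=W RL=W RR=W
cmd 4: advance +7 → t=21, phase=(6,5,6,2) → FL=W FR=W RL=W RR=W

after cmd 1 (t=6): FL=W FR=W RL=W RR=W
after cmd 2 (t=11): FL=W FR=W RL=W RR=S
after cmd 3 (t=14): FL=W FR=W RL=W RR=W
after cmd 4 (t=21): FL=W FR=W RL=W RR=W


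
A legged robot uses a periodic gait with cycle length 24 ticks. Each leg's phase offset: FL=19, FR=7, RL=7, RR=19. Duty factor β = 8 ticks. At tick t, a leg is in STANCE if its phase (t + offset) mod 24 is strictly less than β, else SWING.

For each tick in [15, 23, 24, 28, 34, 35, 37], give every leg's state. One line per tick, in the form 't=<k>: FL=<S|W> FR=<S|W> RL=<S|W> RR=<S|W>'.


t=15: FL=W FR=W RL=W RR=W
t=23: FL=W FR=S RL=S RR=W
t=24: FL=W FR=S RL=S RR=W
t=28: FL=W FR=W RL=W RR=W
t=34: FL=S FR=W RL=W RR=S
t=35: FL=S FR=W RL=W RR=S
t=37: FL=W FR=W RL=W RR=W

t=15: phase=(10,22,22,10) vs β=8 → FL=W FR=W RL=W RR=W
t=23: phase=(18,6,6,18) vs β=8 → FL=W FR=S RL=S RR=W
t=24: phase=(19,7,7,19) vs β=8 → FL=W FR=S RL=S RR=W
t=28: phase=(23,11,11,23) vs β=8 → FL=W FR=W RL=W RR=W
t=34: phase=(5,17,17,5) vs β=8 → FL=S FR=W RL=W RR=S
t=35: phase=(6,18,18,6) vs β=8 → FL=S FR=W RL=W RR=S
t=37: phase=(8,20,20,8) vs β=8 → FL=W FR=W RL=W RR=W


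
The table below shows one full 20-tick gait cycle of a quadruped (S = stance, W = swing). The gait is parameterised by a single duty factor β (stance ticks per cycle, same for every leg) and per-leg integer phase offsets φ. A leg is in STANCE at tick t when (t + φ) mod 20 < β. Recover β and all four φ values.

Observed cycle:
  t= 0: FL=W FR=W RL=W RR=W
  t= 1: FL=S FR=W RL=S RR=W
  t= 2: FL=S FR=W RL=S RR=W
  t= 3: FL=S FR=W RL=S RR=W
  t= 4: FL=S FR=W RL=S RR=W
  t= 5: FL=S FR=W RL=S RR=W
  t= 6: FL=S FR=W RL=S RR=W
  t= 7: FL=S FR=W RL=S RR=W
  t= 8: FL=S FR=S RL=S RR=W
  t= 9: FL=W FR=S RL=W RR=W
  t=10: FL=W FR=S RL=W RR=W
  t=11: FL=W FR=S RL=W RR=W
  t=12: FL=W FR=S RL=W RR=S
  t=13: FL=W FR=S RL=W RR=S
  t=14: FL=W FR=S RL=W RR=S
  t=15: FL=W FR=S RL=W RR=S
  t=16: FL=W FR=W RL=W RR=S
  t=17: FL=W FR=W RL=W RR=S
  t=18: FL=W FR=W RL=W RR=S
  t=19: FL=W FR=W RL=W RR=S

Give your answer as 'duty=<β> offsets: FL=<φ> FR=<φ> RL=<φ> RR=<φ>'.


duty=8 offsets: FL=19 FR=12 RL=19 RR=8

duty β = stance ticks per leg = 8
FL: stance ticks = 8; W→S at t=1 → φ=19
FR: stance ticks = 8; W→S at t=8 → φ=12
RL: stance ticks = 8; W→S at t=1 → φ=19
RR: stance ticks = 8; W→S at t=12 → φ=8


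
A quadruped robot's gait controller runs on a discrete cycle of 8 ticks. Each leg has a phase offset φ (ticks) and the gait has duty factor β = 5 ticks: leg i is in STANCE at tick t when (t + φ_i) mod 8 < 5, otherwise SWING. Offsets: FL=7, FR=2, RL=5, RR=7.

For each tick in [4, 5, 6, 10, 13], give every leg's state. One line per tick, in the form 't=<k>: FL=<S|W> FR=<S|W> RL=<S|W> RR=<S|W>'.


t=4: FL=S FR=W RL=S RR=S
t=5: FL=S FR=W RL=S RR=S
t=6: FL=W FR=S RL=S RR=W
t=10: FL=S FR=S RL=W RR=S
t=13: FL=S FR=W RL=S RR=S

t=4: phase=(3,6,1,3) vs β=5 → FL=S FR=W RL=S RR=S
t=5: phase=(4,7,2,4) vs β=5 → FL=S FR=W RL=S RR=S
t=6: phase=(5,0,3,5) vs β=5 → FL=W FR=S RL=S RR=W
t=10: phase=(1,4,7,1) vs β=5 → FL=S FR=S RL=W RR=S
t=13: phase=(4,7,2,4) vs β=5 → FL=S FR=W RL=S RR=S


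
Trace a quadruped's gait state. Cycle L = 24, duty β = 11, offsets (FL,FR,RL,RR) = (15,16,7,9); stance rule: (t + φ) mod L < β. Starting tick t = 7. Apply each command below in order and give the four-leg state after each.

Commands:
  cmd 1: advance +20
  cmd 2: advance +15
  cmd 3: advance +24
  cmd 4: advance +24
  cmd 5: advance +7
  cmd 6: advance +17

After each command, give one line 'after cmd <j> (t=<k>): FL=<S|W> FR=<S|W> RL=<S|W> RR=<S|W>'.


start t=7: FL=W FR=W RL=W RR=W
cmd 1: advance +20 → t=27, phase=(18,19,10,12) → FL=W FR=W RL=S RR=W
cmd 2: advance +15 → t=42, phase=(9,10,1,3) → FL=S FR=S RL=S RR=S
cmd 3: advance +24 → t=66, phase=(9,10,1,3) → FL=S FR=S RL=S RR=S
cmd 4: advance +24 → t=90, phase=(9,10,1,3) → FL=S FR=S RL=S RR=S
cmd 5: advance +7 → t=97, phase=(16,17,8,10) → FL=W FR=W RL=S RR=S
cmd 6: advance +17 → t=114, phase=(9,10,1,3) → FL=S FR=S RL=S RR=S

after cmd 1 (t=27): FL=W FR=W RL=S RR=W
after cmd 2 (t=42): FL=S FR=S RL=S RR=S
after cmd 3 (t=66): FL=S FR=S RL=S RR=S
after cmd 4 (t=90): FL=S FR=S RL=S RR=S
after cmd 5 (t=97): FL=W FR=W RL=S RR=S
after cmd 6 (t=114): FL=S FR=S RL=S RR=S


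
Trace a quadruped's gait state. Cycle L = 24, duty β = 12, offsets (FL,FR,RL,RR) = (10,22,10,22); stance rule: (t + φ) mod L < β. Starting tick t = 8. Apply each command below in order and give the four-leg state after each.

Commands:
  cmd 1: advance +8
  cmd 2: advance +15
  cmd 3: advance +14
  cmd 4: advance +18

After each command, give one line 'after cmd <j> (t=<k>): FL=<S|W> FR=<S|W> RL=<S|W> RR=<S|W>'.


start t=8: FL=W FR=S RL=W RR=S
cmd 1: advance +8 → t=16, phase=(2,14,2,14) → FL=S FR=W RL=S RR=W
cmd 2: advance +15 → t=31, phase=(17,5,17,5) → FL=W FR=S RL=W RR=S
cmd 3: advance +14 → t=45, phase=(7,19,7,19) → FL=S FR=W RL=S RR=W
cmd 4: advance +18 → t=63, phase=(1,13,1,13) → FL=S FR=W RL=S RR=W

after cmd 1 (t=16): FL=S FR=W RL=S RR=W
after cmd 2 (t=31): FL=W FR=S RL=W RR=S
after cmd 3 (t=45): FL=S FR=W RL=S RR=W
after cmd 4 (t=63): FL=S FR=W RL=S RR=W


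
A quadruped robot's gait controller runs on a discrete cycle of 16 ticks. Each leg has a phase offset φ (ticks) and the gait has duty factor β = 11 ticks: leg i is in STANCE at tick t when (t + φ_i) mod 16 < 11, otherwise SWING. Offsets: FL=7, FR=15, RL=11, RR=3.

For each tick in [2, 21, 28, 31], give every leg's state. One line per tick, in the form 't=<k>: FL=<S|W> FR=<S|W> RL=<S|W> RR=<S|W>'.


t=2: FL=S FR=S RL=W RR=S
t=21: FL=W FR=S RL=S RR=S
t=28: FL=S FR=W RL=S RR=W
t=31: FL=S FR=W RL=S RR=S

t=2: phase=(9,1,13,5) vs β=11 → FL=S FR=S RL=W RR=S
t=21: phase=(12,4,0,8) vs β=11 → FL=W FR=S RL=S RR=S
t=28: phase=(3,11,7,15) vs β=11 → FL=S FR=W RL=S RR=W
t=31: phase=(6,14,10,2) vs β=11 → FL=S FR=W RL=S RR=S


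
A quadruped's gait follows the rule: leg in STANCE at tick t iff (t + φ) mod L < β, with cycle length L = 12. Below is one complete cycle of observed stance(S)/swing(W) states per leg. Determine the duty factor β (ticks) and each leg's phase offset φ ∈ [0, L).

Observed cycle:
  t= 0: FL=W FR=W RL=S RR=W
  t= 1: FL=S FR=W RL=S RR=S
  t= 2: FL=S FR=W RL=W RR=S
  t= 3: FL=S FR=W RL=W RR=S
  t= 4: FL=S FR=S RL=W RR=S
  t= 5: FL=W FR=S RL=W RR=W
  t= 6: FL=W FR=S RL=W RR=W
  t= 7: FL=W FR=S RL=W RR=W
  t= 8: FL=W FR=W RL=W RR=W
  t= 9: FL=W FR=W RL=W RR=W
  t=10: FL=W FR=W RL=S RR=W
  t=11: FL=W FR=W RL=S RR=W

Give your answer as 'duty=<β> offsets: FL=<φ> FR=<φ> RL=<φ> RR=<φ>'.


duty=4 offsets: FL=11 FR=8 RL=2 RR=11

duty β = stance ticks per leg = 4
FL: stance ticks = 4; W→S at t=1 → φ=11
FR: stance ticks = 4; W→S at t=4 → φ=8
RL: stance ticks = 4; W→S at t=10 → φ=2
RR: stance ticks = 4; W→S at t=1 → φ=11


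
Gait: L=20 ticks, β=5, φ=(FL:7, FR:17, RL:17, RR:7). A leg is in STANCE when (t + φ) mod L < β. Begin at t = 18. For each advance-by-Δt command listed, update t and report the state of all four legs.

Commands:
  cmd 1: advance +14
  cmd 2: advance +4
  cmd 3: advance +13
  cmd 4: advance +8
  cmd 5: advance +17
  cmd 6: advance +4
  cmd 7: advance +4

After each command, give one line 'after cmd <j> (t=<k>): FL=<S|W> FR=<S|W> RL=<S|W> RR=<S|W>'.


after cmd 1 (t=32): FL=W FR=W RL=W RR=W
after cmd 2 (t=36): FL=S FR=W RL=W RR=S
after cmd 3 (t=49): FL=W FR=W RL=W RR=W
after cmd 4 (t=57): FL=S FR=W RL=W RR=S
after cmd 5 (t=74): FL=S FR=W RL=W RR=S
after cmd 6 (t=78): FL=W FR=W RL=W RR=W
after cmd 7 (t=82): FL=W FR=W RL=W RR=W

start t=18: FL=W FR=W RL=W RR=W
cmd 1: advance +14 → t=32, phase=(19,9,9,19) → FL=W FR=W RL=W RR=W
cmd 2: advance +4 → t=36, phase=(3,13,13,3) → FL=S FR=W RL=W RR=S
cmd 3: advance +13 → t=49, phase=(16,6,6,16) → FL=W FR=W RL=W RR=W
cmd 4: advance +8 → t=57, phase=(4,14,14,4) → FL=S FR=W RL=W RR=S
cmd 5: advance +17 → t=74, phase=(1,11,11,1) → FL=S FR=W RL=W RR=S
cmd 6: advance +4 → t=78, phase=(5,15,15,5) → FL=W FR=W RL=W RR=W
cmd 7: advance +4 → t=82, phase=(9,19,19,9) → FL=W FR=W RL=W RR=W


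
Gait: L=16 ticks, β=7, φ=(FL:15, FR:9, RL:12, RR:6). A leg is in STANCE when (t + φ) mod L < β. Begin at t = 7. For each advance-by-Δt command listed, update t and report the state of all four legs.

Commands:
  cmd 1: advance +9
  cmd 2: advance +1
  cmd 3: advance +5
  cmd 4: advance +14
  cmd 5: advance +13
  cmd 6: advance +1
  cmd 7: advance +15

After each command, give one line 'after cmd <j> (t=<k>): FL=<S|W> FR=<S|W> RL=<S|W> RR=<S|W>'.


after cmd 1 (t=16): FL=W FR=W RL=W RR=S
after cmd 2 (t=17): FL=S FR=W RL=W RR=W
after cmd 3 (t=22): FL=S FR=W RL=S RR=W
after cmd 4 (t=36): FL=S FR=W RL=S RR=W
after cmd 5 (t=49): FL=S FR=W RL=W RR=W
after cmd 6 (t=50): FL=S FR=W RL=W RR=W
after cmd 7 (t=65): FL=S FR=W RL=W RR=W

start t=7: FL=S FR=S RL=S RR=W
cmd 1: advance +9 → t=16, phase=(15,9,12,6) → FL=W FR=W RL=W RR=S
cmd 2: advance +1 → t=17, phase=(0,10,13,7) → FL=S FR=W RL=W RR=W
cmd 3: advance +5 → t=22, phase=(5,15,2,12) → FL=S FR=W RL=S RR=W
cmd 4: advance +14 → t=36, phase=(3,13,0,10) → FL=S FR=W RL=S RR=W
cmd 5: advance +13 → t=49, phase=(0,10,13,7) → FL=S FR=W RL=W RR=W
cmd 6: advance +1 → t=50, phase=(1,11,14,8) → FL=S FR=W RL=W RR=W
cmd 7: advance +15 → t=65, phase=(0,10,13,7) → FL=S FR=W RL=W RR=W


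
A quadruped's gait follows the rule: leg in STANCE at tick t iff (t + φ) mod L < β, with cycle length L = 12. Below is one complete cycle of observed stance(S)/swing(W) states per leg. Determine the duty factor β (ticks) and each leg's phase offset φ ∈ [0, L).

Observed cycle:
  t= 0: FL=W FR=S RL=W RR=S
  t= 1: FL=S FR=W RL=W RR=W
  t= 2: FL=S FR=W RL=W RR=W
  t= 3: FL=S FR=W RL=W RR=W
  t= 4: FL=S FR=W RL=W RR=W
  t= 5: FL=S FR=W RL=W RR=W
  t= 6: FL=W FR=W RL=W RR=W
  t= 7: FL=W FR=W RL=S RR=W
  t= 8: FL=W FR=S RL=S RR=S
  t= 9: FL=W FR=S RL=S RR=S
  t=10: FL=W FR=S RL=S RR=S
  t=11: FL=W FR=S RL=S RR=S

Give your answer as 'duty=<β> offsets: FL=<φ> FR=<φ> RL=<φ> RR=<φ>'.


duty β = stance ticks per leg = 5
FL: stance ticks = 5; W→S at t=1 → φ=11
FR: stance ticks = 5; W→S at t=8 → φ=4
RL: stance ticks = 5; W→S at t=7 → φ=5
RR: stance ticks = 5; W→S at t=8 → φ=4

duty=5 offsets: FL=11 FR=4 RL=5 RR=4


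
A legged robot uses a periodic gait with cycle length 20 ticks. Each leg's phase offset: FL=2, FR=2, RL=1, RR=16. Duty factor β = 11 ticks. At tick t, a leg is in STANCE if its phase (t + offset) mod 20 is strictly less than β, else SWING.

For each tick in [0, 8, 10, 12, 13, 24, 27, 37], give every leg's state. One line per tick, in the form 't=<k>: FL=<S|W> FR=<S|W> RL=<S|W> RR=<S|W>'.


t=0: FL=S FR=S RL=S RR=W
t=8: FL=S FR=S RL=S RR=S
t=10: FL=W FR=W RL=W RR=S
t=12: FL=W FR=W RL=W RR=S
t=13: FL=W FR=W RL=W RR=S
t=24: FL=S FR=S RL=S RR=S
t=27: FL=S FR=S RL=S RR=S
t=37: FL=W FR=W RL=W RR=W

t=0: phase=(2,2,1,16) vs β=11 → FL=S FR=S RL=S RR=W
t=8: phase=(10,10,9,4) vs β=11 → FL=S FR=S RL=S RR=S
t=10: phase=(12,12,11,6) vs β=11 → FL=W FR=W RL=W RR=S
t=12: phase=(14,14,13,8) vs β=11 → FL=W FR=W RL=W RR=S
t=13: phase=(15,15,14,9) vs β=11 → FL=W FR=W RL=W RR=S
t=24: phase=(6,6,5,0) vs β=11 → FL=S FR=S RL=S RR=S
t=27: phase=(9,9,8,3) vs β=11 → FL=S FR=S RL=S RR=S
t=37: phase=(19,19,18,13) vs β=11 → FL=W FR=W RL=W RR=W


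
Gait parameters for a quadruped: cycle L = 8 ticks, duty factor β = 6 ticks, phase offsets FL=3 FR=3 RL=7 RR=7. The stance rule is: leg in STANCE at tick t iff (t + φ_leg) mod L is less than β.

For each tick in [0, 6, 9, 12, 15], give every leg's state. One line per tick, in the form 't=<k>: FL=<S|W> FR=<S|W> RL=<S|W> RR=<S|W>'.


t=0: FL=S FR=S RL=W RR=W
t=6: FL=S FR=S RL=S RR=S
t=9: FL=S FR=S RL=S RR=S
t=12: FL=W FR=W RL=S RR=S
t=15: FL=S FR=S RL=W RR=W

t=0: phase=(3,3,7,7) vs β=6 → FL=S FR=S RL=W RR=W
t=6: phase=(1,1,5,5) vs β=6 → FL=S FR=S RL=S RR=S
t=9: phase=(4,4,0,0) vs β=6 → FL=S FR=S RL=S RR=S
t=12: phase=(7,7,3,3) vs β=6 → FL=W FR=W RL=S RR=S
t=15: phase=(2,2,6,6) vs β=6 → FL=S FR=S RL=W RR=W


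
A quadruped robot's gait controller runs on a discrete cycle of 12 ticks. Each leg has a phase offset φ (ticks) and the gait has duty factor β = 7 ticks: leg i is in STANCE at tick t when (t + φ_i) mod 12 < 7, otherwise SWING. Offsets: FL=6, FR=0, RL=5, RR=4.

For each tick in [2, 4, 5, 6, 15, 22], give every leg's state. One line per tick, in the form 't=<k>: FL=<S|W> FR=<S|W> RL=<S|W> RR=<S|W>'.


t=2: FL=W FR=S RL=W RR=S
t=4: FL=W FR=S RL=W RR=W
t=5: FL=W FR=S RL=W RR=W
t=6: FL=S FR=S RL=W RR=W
t=15: FL=W FR=S RL=W RR=W
t=22: FL=S FR=W RL=S RR=S

t=2: phase=(8,2,7,6) vs β=7 → FL=W FR=S RL=W RR=S
t=4: phase=(10,4,9,8) vs β=7 → FL=W FR=S RL=W RR=W
t=5: phase=(11,5,10,9) vs β=7 → FL=W FR=S RL=W RR=W
t=6: phase=(0,6,11,10) vs β=7 → FL=S FR=S RL=W RR=W
t=15: phase=(9,3,8,7) vs β=7 → FL=W FR=S RL=W RR=W
t=22: phase=(4,10,3,2) vs β=7 → FL=S FR=W RL=S RR=S


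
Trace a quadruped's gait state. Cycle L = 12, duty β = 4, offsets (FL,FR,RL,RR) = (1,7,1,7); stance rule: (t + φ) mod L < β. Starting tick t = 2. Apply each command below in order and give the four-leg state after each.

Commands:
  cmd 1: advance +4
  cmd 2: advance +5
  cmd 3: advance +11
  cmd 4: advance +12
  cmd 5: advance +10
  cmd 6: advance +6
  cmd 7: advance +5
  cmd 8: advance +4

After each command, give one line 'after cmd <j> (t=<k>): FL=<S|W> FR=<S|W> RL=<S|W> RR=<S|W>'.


after cmd 1 (t=6): FL=W FR=S RL=W RR=S
after cmd 2 (t=11): FL=S FR=W RL=S RR=W
after cmd 3 (t=22): FL=W FR=W RL=W RR=W
after cmd 4 (t=34): FL=W FR=W RL=W RR=W
after cmd 5 (t=44): FL=W FR=S RL=W RR=S
after cmd 6 (t=50): FL=S FR=W RL=S RR=W
after cmd 7 (t=55): FL=W FR=S RL=W RR=S
after cmd 8 (t=59): FL=S FR=W RL=S RR=W

start t=2: FL=S FR=W RL=S RR=W
cmd 1: advance +4 → t=6, phase=(7,1,7,1) → FL=W FR=S RL=W RR=S
cmd 2: advance +5 → t=11, phase=(0,6,0,6) → FL=S FR=W RL=S RR=W
cmd 3: advance +11 → t=22, phase=(11,5,11,5) → FL=W FR=W RL=W RR=W
cmd 4: advance +12 → t=34, phase=(11,5,11,5) → FL=W FR=W RL=W RR=W
cmd 5: advance +10 → t=44, phase=(9,3,9,3) → FL=W FR=S RL=W RR=S
cmd 6: advance +6 → t=50, phase=(3,9,3,9) → FL=S FR=W RL=S RR=W
cmd 7: advance +5 → t=55, phase=(8,2,8,2) → FL=W FR=S RL=W RR=S
cmd 8: advance +4 → t=59, phase=(0,6,0,6) → FL=S FR=W RL=S RR=W


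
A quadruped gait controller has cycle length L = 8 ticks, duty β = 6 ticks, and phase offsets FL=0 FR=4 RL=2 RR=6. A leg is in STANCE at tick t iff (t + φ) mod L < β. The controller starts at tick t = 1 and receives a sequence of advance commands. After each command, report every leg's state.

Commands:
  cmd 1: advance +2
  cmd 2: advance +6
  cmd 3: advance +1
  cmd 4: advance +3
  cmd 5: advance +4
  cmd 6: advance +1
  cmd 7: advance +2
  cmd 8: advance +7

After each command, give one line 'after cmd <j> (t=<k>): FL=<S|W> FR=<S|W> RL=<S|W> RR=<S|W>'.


start t=1: FL=S FR=S RL=S RR=W
cmd 1: advance +2 → t=3, phase=(3,7,5,1) → FL=S FR=W RL=S RR=S
cmd 2: advance +6 → t=9, phase=(1,5,3,7) → FL=S FR=S RL=S RR=W
cmd 3: advance +1 → t=10, phase=(2,6,4,0) → FL=S FR=W RL=S RR=S
cmd 4: advance +3 → t=13, phase=(5,1,7,3) → FL=S FR=S RL=W RR=S
cmd 5: advance +4 → t=17, phase=(1,5,3,7) → FL=S FR=S RL=S RR=W
cmd 6: advance +1 → t=18, phase=(2,6,4,0) → FL=S FR=W RL=S RR=S
cmd 7: advance +2 → t=20, phase=(4,0,6,2) → FL=S FR=S RL=W RR=S
cmd 8: advance +7 → t=27, phase=(3,7,5,1) → FL=S FR=W RL=S RR=S

after cmd 1 (t=3): FL=S FR=W RL=S RR=S
after cmd 2 (t=9): FL=S FR=S RL=S RR=W
after cmd 3 (t=10): FL=S FR=W RL=S RR=S
after cmd 4 (t=13): FL=S FR=S RL=W RR=S
after cmd 5 (t=17): FL=S FR=S RL=S RR=W
after cmd 6 (t=18): FL=S FR=W RL=S RR=S
after cmd 7 (t=20): FL=S FR=S RL=W RR=S
after cmd 8 (t=27): FL=S FR=W RL=S RR=S


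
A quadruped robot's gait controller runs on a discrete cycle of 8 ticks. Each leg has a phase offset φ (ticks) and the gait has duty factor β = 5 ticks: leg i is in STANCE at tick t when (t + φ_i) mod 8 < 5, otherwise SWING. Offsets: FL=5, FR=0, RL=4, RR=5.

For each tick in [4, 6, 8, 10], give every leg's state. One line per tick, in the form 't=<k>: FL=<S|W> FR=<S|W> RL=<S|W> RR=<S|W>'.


t=4: FL=S FR=S RL=S RR=S
t=6: FL=S FR=W RL=S RR=S
t=8: FL=W FR=S RL=S RR=W
t=10: FL=W FR=S RL=W RR=W

t=4: phase=(1,4,0,1) vs β=5 → FL=S FR=S RL=S RR=S
t=6: phase=(3,6,2,3) vs β=5 → FL=S FR=W RL=S RR=S
t=8: phase=(5,0,4,5) vs β=5 → FL=W FR=S RL=S RR=W
t=10: phase=(7,2,6,7) vs β=5 → FL=W FR=S RL=W RR=W


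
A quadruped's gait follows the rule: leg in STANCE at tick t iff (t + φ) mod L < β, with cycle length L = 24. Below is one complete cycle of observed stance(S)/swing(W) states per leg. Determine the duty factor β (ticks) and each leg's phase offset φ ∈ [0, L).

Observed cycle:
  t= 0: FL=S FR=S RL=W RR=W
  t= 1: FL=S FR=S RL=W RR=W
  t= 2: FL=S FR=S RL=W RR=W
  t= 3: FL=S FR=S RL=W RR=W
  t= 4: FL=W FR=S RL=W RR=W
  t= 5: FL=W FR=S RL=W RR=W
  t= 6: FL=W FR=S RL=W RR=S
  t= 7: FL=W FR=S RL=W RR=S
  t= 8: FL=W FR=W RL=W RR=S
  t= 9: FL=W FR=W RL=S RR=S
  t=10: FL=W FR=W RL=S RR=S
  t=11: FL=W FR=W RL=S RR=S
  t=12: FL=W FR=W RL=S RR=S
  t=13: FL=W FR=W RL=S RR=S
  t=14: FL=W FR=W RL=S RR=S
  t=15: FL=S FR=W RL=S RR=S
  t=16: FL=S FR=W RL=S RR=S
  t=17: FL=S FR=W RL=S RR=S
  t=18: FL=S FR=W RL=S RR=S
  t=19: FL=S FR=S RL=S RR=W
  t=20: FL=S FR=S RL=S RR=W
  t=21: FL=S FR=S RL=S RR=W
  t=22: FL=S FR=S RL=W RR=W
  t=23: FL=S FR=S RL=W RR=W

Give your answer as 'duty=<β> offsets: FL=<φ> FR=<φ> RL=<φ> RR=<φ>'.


duty=13 offsets: FL=9 FR=5 RL=15 RR=18

duty β = stance ticks per leg = 13
FL: stance ticks = 13; W→S at t=15 → φ=9
FR: stance ticks = 13; W→S at t=19 → φ=5
RL: stance ticks = 13; W→S at t=9 → φ=15
RR: stance ticks = 13; W→S at t=6 → φ=18


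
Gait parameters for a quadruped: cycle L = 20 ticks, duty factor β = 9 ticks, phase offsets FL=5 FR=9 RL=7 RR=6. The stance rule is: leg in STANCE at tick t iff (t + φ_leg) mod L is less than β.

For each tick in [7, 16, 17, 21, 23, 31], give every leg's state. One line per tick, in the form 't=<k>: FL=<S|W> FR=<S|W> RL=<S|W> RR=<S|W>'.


t=7: phase=(12,16,14,13) vs β=9 → FL=W FR=W RL=W RR=W
t=16: phase=(1,5,3,2) vs β=9 → FL=S FR=S RL=S RR=S
t=17: phase=(2,6,4,3) vs β=9 → FL=S FR=S RL=S RR=S
t=21: phase=(6,10,8,7) vs β=9 → FL=S FR=W RL=S RR=S
t=23: phase=(8,12,10,9) vs β=9 → FL=S FR=W RL=W RR=W
t=31: phase=(16,0,18,17) vs β=9 → FL=W FR=S RL=W RR=W

t=7: FL=W FR=W RL=W RR=W
t=16: FL=S FR=S RL=S RR=S
t=17: FL=S FR=S RL=S RR=S
t=21: FL=S FR=W RL=S RR=S
t=23: FL=S FR=W RL=W RR=W
t=31: FL=W FR=S RL=W RR=W


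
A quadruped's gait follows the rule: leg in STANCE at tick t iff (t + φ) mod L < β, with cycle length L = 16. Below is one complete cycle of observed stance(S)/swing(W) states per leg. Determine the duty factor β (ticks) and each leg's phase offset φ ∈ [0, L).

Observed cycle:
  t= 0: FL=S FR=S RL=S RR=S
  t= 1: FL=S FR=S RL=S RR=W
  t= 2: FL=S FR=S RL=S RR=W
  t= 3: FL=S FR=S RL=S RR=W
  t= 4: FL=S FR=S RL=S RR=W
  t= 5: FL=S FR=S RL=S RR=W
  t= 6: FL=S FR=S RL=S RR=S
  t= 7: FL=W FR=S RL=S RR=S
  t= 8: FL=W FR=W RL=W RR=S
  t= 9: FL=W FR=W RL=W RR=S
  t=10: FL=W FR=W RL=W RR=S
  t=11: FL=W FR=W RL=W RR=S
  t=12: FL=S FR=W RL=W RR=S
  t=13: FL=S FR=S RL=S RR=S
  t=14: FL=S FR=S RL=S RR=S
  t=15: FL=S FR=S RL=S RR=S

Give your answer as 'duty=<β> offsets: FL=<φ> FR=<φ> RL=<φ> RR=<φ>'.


duty β = stance ticks per leg = 11
FL: stance ticks = 11; W→S at t=12 → φ=4
FR: stance ticks = 11; W→S at t=13 → φ=3
RL: stance ticks = 11; W→S at t=13 → φ=3
RR: stance ticks = 11; W→S at t=6 → φ=10

duty=11 offsets: FL=4 FR=3 RL=3 RR=10


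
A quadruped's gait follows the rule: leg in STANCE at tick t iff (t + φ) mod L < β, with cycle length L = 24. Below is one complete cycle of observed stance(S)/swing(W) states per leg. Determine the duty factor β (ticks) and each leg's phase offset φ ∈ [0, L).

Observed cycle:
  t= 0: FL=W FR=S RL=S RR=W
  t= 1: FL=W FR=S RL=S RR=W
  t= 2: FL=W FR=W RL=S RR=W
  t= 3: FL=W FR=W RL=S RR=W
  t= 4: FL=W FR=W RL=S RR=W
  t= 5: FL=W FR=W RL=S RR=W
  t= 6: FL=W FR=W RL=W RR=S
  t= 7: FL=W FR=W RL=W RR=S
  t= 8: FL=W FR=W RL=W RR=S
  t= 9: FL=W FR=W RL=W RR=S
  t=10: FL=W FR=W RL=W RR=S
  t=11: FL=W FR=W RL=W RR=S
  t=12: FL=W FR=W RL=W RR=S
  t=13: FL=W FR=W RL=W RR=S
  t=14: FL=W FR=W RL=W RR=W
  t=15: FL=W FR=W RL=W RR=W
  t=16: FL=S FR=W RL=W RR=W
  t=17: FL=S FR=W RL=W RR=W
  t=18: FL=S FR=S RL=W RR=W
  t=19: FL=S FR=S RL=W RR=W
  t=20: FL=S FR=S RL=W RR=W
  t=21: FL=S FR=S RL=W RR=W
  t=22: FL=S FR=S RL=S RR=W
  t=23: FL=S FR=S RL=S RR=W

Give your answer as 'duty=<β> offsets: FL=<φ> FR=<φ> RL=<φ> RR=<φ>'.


duty β = stance ticks per leg = 8
FL: stance ticks = 8; W→S at t=16 → φ=8
FR: stance ticks = 8; W→S at t=18 → φ=6
RL: stance ticks = 8; W→S at t=22 → φ=2
RR: stance ticks = 8; W→S at t=6 → φ=18

duty=8 offsets: FL=8 FR=6 RL=2 RR=18


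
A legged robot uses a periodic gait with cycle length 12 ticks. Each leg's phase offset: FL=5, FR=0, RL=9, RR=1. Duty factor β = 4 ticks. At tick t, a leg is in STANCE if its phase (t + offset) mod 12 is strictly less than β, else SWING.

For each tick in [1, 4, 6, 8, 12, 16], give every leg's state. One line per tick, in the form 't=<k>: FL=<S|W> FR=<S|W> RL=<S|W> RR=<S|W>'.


t=1: FL=W FR=S RL=W RR=S
t=4: FL=W FR=W RL=S RR=W
t=6: FL=W FR=W RL=S RR=W
t=8: FL=S FR=W RL=W RR=W
t=12: FL=W FR=S RL=W RR=S
t=16: FL=W FR=W RL=S RR=W

t=1: phase=(6,1,10,2) vs β=4 → FL=W FR=S RL=W RR=S
t=4: phase=(9,4,1,5) vs β=4 → FL=W FR=W RL=S RR=W
t=6: phase=(11,6,3,7) vs β=4 → FL=W FR=W RL=S RR=W
t=8: phase=(1,8,5,9) vs β=4 → FL=S FR=W RL=W RR=W
t=12: phase=(5,0,9,1) vs β=4 → FL=W FR=S RL=W RR=S
t=16: phase=(9,4,1,5) vs β=4 → FL=W FR=W RL=S RR=W
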